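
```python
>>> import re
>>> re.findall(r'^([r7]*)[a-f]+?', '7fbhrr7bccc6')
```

['7']

The pattern matches anchored at the start of the string; then zero or more of one of [r7] (captured); then one or more of a character in [a-f] (lazy).
Scanning left to right: at [0:2] match '7f', group 1 = '7'.
`findall` collects group 1 from the one match (1 total).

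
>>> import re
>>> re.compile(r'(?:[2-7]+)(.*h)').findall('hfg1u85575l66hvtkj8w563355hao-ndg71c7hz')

Pattern: one or more of a character in [2-7] (non-capturing group); then zero or more of any character, then the literal 'h' (captured).
Walking the string: at [6:38] match '5575l66hvtkj8w563355hao-ndg71c7h', group 1 = 'l66hvtkj8w563355hao-ndg71c7h'.
Because there's exactly one group, `findall` drops the full match and keeps group 1 from the one hit.

['l66hvtkj8w563355hao-ndg71c7h']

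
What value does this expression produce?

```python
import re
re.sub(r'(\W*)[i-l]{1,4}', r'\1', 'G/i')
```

'G/'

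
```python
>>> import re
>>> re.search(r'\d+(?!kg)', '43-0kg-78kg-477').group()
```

'43'

Because the assertion is negative and zero-width, positions next to the forbidden text are skipped.
`re.search` tries every starting position until one works.
The match spans [0:2] → '43'.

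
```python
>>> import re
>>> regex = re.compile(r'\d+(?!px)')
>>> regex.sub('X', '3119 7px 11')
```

`(?!…)`/`(?<!…)` only lets a position through if the neighbouring text does NOT match; no characters are consumed.
Matches: at [0:4] → '3119'; at [9:11] → '11'.
Every occurrence is swapped for 'X'.

'X 7px X'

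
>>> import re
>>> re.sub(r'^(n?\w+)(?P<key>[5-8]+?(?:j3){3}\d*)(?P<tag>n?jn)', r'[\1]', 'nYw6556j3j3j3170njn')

Pattern: anchored at the start of the string; then optionally a literal 'n', then one or more of a word character (captured); then one or more of a character in [5-8] (lazy), then the literal 'j3' repeated 3 times, then zero or more of a digit (captured as 'key'); then optionally a literal 'n', then the literal 'jn' (captured as 'tag').
Matches: at [0:19] → 'nYw6556j3j3j3170njn'.
The replacement refers to a captured group, so each match is rewritten using its own captured text.

'[nYw655]'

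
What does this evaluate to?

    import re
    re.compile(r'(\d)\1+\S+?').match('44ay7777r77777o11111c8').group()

After group 1 captures some text, `\1` only succeeds where that same text appears again.
`match` is anchored at position 0; if the pattern doesn't fit there, it returns None.
The match spans [0:3] → '44a'.
Captured: group 1 = '4'.

'44a'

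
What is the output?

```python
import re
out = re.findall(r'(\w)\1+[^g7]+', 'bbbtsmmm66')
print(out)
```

['b']

A backreference is literal: `\1` must see the identical characters the first group matched.
With a single group, `findall` returns only what that group captured — 1 item.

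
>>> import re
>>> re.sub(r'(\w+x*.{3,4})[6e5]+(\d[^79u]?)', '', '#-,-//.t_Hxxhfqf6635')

'#-,-//.'

This matches one or more of a word character, then zero or more of a literal 'x', then 3 to 4 of any character (captured); then one or more of one of [6e5]; then a digit, then optionally any character except [79u] (captured).
`sub` substitutes '' at each match site.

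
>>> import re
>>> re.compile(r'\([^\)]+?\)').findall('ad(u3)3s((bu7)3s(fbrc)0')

['(u3)', '((bu7)', '(fbrc)']

Walking the string: at [2:6] → '(u3)'; at [8:14] → '((bu7)'; at [16:22] → '(fbrc)'.
`findall` yields the raw match text (3 of them) because the pattern has no groups.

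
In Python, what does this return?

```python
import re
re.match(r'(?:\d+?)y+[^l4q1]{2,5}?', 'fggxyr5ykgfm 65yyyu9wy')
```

The pattern matches one or more of a digit (lazy) (non-capturing group); then one or more of the literal 'y', then 2 to 5 of any character except [l4q1] (lazy).
With `match`, the pattern is implicitly anchored at the beginning.
Here the pattern fails at index 0, so the call returns None.

None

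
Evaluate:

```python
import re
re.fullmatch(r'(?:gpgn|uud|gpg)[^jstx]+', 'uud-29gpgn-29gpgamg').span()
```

(0, 19)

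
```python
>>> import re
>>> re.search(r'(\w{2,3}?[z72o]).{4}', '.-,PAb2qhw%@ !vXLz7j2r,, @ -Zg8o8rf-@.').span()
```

(3, 11)

This matches 2 to 3 of a word character (lazy), then one of [z72o] (captured); then exactly 4 of any character.
`search` walks the string left to right and returns the first match it finds.
The match spans [3:11] → 'PAb2qhw%'.
Captured: group 1 = 'PAb2'.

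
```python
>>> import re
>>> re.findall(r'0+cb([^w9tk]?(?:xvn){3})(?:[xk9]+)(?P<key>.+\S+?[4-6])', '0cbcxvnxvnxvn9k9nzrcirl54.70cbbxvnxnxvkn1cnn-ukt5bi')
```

[('cxvnxvnxvn', 'nzrcirl54.70cbbxvnxnxvkn1cnn-ukt5')]

`findall` packs the 2 group values into a tuple for every match.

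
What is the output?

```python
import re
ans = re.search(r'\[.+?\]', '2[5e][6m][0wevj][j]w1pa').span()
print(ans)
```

(1, 5)

The `?` after the quantifier makes it lazy — it takes as little as possible before letting the rest of the pattern try.
The match spans [1:5] → '[5e]'.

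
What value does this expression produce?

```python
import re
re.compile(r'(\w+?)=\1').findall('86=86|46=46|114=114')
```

['86', '46', '114']

`\1` has to match the exact text group 1 already captured.
Walking the string: at [0:5] match '86=86', group 1 = '86'; at [6:11] match '46=46', group 1 = '46'; at [12:19] match '114=114', group 1 = '114'.
With a single group, `findall` returns only what that group captured — 3 items.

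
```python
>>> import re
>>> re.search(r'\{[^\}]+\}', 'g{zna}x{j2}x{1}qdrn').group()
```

'{zna}'

Unlike `match`, `search` isn't anchored — it looks for the pattern anywhere in the string.
The match spans [1:6] → '{zna}'.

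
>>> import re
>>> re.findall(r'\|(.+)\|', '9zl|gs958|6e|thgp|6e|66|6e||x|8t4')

['gs958|6e|thgp|6e|66|6e||x']

Because there's exactly one group, `findall` drops the full match and keeps group 1 from the one hit.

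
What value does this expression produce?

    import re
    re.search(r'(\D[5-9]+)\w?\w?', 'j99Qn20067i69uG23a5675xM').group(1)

'j99'

The match spans [0:5] → 'j99Qn'.
Captured: group 1 = 'j99'.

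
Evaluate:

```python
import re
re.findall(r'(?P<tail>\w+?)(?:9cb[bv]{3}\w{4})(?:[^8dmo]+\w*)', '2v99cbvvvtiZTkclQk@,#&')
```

This matches one or more of a word character (lazy) (captured as 'tail'); then the literal '9cb', then exactly 3 of one of [bv], then exactly 4 of a word character (non-capturing group); then one or more of any character except [8dmo], then zero or more of a word character (non-capturing group).
Scanning left to right: at [0:22] match '2v99cbvvvtiZTkclQk@,#&', group 1 = '2v9'.
With a single group, `findall` returns only what that group captured — 1 item.

['2v9']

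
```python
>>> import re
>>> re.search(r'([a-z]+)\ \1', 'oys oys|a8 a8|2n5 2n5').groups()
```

The match spans [0:7] → 'oys oys'.
Captured: group 1 = 'oys'.

('oys',)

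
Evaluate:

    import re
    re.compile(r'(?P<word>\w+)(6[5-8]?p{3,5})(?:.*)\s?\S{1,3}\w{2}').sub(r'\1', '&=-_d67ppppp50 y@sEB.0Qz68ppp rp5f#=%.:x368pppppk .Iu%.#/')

'&=-_d%.#/'

This matches one or more of a word character (captured as 'word'); then a literal '6', then optionally a character in [5-8], then 3 to 5 of a literal 'p' (captured); then zero or more of any character (non-capturing group); then optionally whitespace; then 1 to 3 of a non-whitespace character, then exactly 2 of a word character.
Each match is replaced using the text its own group 1 captured.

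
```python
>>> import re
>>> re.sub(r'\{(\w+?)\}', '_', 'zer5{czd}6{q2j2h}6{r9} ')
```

'zer5_6_6_ '

Matches: at [4:9] → '{czd}'; at [10:17] → '{q2j2h}'; at [18:22] → '{r9}'.
`sub` substitutes '_' at each match site.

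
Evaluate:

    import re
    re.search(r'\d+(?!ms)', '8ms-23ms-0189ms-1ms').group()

'2'

The negative lookaround is zero-width — it rules out positions where the adjacent text would match, without consuming anything.
The match spans [4:5] → '2'.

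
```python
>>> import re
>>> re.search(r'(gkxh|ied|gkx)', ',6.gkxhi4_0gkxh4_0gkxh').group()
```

'gkxh'

`|` is ordered: at each position the engine commits to the first alternative that works.
`search` walks the string left to right and returns the first match it finds.
The match spans [3:7] → 'gkxh'.
Captured: group 1 = 'gkxh'.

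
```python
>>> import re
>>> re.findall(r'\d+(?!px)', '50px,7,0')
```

`(?!…)`/`(?<!…)` only lets a position through if the neighbouring text does NOT match; no characters are consumed.
Matches: at [0:1] → '5'; at [5:6] → '7'; at [7:8] → '0'.
No capturing groups, so `findall` returns the 3 full match strings.

['5', '7', '0']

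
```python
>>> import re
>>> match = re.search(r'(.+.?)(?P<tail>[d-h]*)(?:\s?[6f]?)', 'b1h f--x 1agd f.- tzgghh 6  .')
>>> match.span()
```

The match spans [0:29] → 'b1h f--x 1agd f.- tzgghh 6  .'.

(0, 29)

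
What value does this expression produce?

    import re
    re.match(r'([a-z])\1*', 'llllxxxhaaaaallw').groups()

After group 1 captures some text, `\1` only succeeds where that same text appears again.
`re.match` won't scan ahead — the pattern has to work from the very first character.
The match spans [0:4] → 'llll'.
Captured: group 1 = 'l'.

('l',)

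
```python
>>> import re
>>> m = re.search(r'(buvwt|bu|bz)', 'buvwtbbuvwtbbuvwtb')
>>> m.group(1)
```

The match spans [0:5] → 'buvwt'.
Captured: group 1 = 'buvwt'.

'buvwt'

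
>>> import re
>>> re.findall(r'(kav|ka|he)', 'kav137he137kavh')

['kav', 'he', 'kav']

`|` is ordered: at each position the engine commits to the first alternative that works.
Matches: at [0:3] match 'kav', group 1 = 'kav'; at [6:8] match 'he', group 1 = 'he'; at [11:14] match 'kav', group 1 = 'kav'.
`findall` collects group 1 from each match (3 total).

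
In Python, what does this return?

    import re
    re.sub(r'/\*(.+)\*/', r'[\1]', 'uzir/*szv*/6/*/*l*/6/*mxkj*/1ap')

'uzir[szv*/6/*/*l*/6/*mxkj]1ap'

Matches: at [4:28] → '/*szv*/6/*/*l*/6/*mxkj*/'.
Each match is replaced using the text its own group 1 captured.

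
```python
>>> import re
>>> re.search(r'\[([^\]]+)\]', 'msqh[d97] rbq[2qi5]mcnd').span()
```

(4, 9)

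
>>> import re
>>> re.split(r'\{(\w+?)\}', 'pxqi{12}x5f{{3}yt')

Matches to split on: at [4:8] → '{12}'; at [12:15] → '{3}'.
With a capturing group present, the delimiter's captured portion is kept in the result list.

['pxqi', '12', 'x5f{', '3', 'yt']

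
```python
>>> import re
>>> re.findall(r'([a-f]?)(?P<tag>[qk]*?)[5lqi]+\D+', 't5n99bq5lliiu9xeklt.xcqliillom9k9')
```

[('', ''), ('b', ''), ('e', 'k')]

The pattern matches optionally a character in [a-f] (captured); then zero or more of one of [qk] (lazy) (captured as 'tag'); then one or more of one of [5lqi]; then one or more of a non-digit.
Lazy quantifiers expand one character at a time until the remainder of the pattern can match.
Matches: at [1:3] match '5n', groups = ('', ''); at [5:13] match 'bq5lliiu', groups = ('b', ''); at [15:30] match 'eklt.xcqliillom', groups = ('e', 'k').
Multiple groups make `findall` return tuples — one 2-tuple for each match.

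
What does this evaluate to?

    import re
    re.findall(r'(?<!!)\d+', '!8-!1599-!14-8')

['599', '4', '8']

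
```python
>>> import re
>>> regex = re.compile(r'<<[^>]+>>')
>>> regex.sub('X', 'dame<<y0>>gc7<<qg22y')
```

`sub` substitutes 'X' at each match site.

'dameXgc7<<qg22y'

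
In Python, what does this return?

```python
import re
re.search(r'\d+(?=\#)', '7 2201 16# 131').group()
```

'16'

Because the assertion is zero-width, the text it checks is not consumed and won't appear in the result.
`re.search` tries every starting position until one works.
The match spans [7:9] → '16'.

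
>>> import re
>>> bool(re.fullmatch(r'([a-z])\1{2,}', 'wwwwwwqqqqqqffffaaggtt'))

False

`re.fullmatch` is like wrapping the pattern in `^…$` (in single-line mode).
Here there's no way to consume every character, so the call returns None, and `bool(None)` is False.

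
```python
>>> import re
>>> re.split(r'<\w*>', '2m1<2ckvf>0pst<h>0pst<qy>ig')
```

['2m1', '0pst', '0pst', 'ig']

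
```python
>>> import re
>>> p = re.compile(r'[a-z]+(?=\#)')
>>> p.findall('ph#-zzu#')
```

Because the assertion is zero-width, the text it checks is not consumed and won't appear in the result.
Matches: at [0:2] → 'ph'; at [4:7] → 'zzu'.
`findall` yields the raw match text (2 of them) because the pattern has no groups.

['ph', 'zzu']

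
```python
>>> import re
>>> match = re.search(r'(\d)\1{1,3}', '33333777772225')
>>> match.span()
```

(0, 4)

`\1` is not a pattern — it's the concrete string captured by group 1, re-applied verbatim.
`re.search` tries every starting position until one works.
The match spans [0:4] → '3333'.
Captured: group 1 = '3'.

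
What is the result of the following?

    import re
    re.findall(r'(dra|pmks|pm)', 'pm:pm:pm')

Because there's exactly one group, `findall` drops the full match and keeps group 1 from each hit.

['pm', 'pm', 'pm']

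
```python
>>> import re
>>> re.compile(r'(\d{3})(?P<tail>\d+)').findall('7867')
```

The pattern matches exactly 3 of a digit (captured); then one or more of a digit (captured as 'tail').
Scanning left to right: at [0:4] match '7867', groups = ('786', '7').
2 groups means the one result is a tuple of 2 captured strings — 1 here.

[('786', '7')]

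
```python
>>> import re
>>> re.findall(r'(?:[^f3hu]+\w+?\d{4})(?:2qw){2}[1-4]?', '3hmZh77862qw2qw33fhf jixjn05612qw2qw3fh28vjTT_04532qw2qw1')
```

Pattern: one or more of any character except [f3hu], then one or more of a word character (lazy), then exactly 4 of a digit (non-capturing group); then the literal '2qw' repeated 2 times, then optionally a character in [1-4].
Since nothing is captured, `findall` lists the 2 matched substrings directly.

['mZh77862qw2qw3', ' jixjn05612qw2qw3fh28vjTT_04532qw2qw1']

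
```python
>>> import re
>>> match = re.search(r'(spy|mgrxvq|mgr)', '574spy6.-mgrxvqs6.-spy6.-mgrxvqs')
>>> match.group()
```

The match spans [3:6] → 'spy'.

'spy'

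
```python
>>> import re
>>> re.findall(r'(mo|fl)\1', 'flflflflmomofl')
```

['fl', 'fl', 'mo']

`\1` is not a pattern — it's the concrete string captured by group 1, re-applied verbatim.
Walking the string: at [0:4] match 'flfl', group 1 = 'fl'; at [4:8] match 'flfl', group 1 = 'fl'; at [8:12] match 'momo', group 1 = 'mo'.
`findall` collects group 1 from each match (3 total).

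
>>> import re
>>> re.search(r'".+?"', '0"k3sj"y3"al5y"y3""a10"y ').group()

'"k3sj"'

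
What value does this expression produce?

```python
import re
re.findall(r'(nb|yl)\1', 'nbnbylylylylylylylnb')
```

['nb', 'yl', 'yl', 'yl']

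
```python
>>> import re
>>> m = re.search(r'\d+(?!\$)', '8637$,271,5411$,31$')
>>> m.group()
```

'863'

A negative assertion filters positions out without eating any characters.
The match spans [0:3] → '863'.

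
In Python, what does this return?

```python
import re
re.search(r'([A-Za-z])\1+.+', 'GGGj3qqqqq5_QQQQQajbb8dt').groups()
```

After group 1 captures some text, `\1` only succeeds where that same text appears again.
`re.search` scans for the first position where the pattern succeeds.
The match spans [0:24] → 'GGGj3qqqqq5_QQQQQajbb8dt'.
Captured: group 1 = 'G'.

('G',)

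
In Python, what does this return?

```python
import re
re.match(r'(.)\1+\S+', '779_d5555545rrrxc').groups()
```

('7',)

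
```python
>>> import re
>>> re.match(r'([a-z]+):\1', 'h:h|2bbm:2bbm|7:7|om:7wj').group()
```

'h:h'

`re.match` only tries the pattern at the start of the string.
The match spans [0:3] → 'h:h'.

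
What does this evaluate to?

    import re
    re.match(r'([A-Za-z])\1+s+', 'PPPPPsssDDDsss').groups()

`\1` has to match the exact text group 1 already captured.
`re.match` won't scan ahead — the pattern has to work from the very first character.
The match spans [0:8] → 'PPPPPsss'.
Captured: group 1 = 'P'.

('P',)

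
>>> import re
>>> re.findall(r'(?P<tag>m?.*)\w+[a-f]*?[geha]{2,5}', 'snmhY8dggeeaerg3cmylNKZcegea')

['snmhY8dggeeaerg3cmylNKZce']

The pattern matches optionally the literal 'm', then zero or more of any character (captured as 'tag'); then one or more of a word character, then zero or more of a character in [a-f] (lazy), then 2 to 5 of one of [geha].
Walking the string: at [0:28] match 'snmhY8dggeeaerg3cmylNKZcegea', group 1 = 'snmhY8dggeeaerg3cmylNKZce'.
`findall` collects group 1 from the one match (1 total).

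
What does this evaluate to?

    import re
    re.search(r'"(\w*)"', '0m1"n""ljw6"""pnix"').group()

The match spans [3:6] → '"n"'.

'"n"'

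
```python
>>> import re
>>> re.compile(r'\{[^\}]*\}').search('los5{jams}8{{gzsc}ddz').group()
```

'{jams}'

`re.search` tries every starting position until one works.
The match spans [4:10] → '{jams}'.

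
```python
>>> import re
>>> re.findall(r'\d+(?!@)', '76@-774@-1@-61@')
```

The negative lookaround is zero-width — it rules out positions where the adjacent text would match, without consuming anything.
With no groups in the pattern, `findall` gives back each whole match — 3 here.

['7', '77', '6']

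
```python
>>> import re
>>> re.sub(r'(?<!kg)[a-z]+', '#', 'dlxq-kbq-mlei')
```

'#-#-#'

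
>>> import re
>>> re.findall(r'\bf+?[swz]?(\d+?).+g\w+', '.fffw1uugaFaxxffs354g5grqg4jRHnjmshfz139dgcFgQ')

['1']

The pattern matches a word boundary (`\b`, zero-width); then one or more of a literal 'f' (lazy), then optionally one of [swz]; then one or more of a digit (lazy) (captured); then one or more of any character, then the literal 'g', then one or more of a word character.
With a single group, `findall` returns only what that group captured — 1 item.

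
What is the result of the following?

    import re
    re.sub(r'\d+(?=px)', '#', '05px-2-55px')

The `(?=…)`/`(?<=…)` assertion just peeks at neighbouring text; it doesn't advance the match position.
Matches: at [0:2] → '05'; at [7:9] → '55'.
Every occurrence is swapped for '#'.

'#px-2-#px'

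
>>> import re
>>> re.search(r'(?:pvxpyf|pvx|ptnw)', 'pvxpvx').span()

`re.search` tries every starting position until one works.
The match spans [0:3] → 'pvx'.

(0, 3)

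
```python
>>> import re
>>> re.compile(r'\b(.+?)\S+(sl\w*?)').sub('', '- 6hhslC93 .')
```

This matches a word boundary (`\b`, zero-width); then one or more of any character (lazy) (captured); then one or more of a non-whitespace character; then the literal 'sl', then zero or more of a word character (lazy) (captured).
A `+?`/`*?`/`{m,n}?` starts at its minimum and grows only as far as needed for what follows to match.
Matches: at [2:7] → '6hhsl'.
`sub` substitutes '' at each match site.

'- C93 .'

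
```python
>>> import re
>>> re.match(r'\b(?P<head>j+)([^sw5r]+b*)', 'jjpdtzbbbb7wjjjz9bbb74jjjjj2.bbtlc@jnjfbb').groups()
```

This matches a word boundary (`\b`, zero-width); then one or more of a literal 'j' (captured as 'head'); then one or more of any character except [sw5r], then zero or more of a literal 'b' (captured).
`re.match` only tries the pattern at the start of the string.
The match spans [0:11] → 'jjpdtzbbbb7'.
Captured: group 1 = 'jj', group 2 = 'pdtzbbbb7'.

('jj', 'pdtzbbbb7')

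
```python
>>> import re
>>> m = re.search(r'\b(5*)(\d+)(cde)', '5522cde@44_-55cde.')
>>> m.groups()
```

The match spans [0:7] → '5522cde'.
Captured: group 1 = '55', group 2 = '22', group 3 = 'cde'.

('55', '22', 'cde')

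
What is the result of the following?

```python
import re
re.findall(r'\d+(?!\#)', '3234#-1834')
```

['323', '1834']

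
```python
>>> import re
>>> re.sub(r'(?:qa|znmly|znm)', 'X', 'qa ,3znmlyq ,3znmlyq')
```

'X ,3Xq ,3Xq'

Alternation tries branches left to right and keeps the first one that lets the overall match succeed at that position.
Matches: at [0:2] → 'qa'; at [5:10] → 'znmly'; at [14:19] → 'znmly'.
`sub` substitutes 'X' at each match site.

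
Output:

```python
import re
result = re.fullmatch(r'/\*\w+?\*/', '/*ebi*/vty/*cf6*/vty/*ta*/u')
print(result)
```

None

`re.fullmatch` is like wrapping the pattern in `^…$` (in single-line mode).
Here the string isn't matched end-to-end, so the call returns None.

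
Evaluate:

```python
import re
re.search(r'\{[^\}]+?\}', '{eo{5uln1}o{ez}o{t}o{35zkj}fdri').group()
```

'{eo{5uln1}'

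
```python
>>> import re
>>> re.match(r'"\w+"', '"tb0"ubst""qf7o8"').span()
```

(0, 5)

`re.match` won't scan ahead — the pattern has to work from the very first character.
The match spans [0:5] → '"tb0"'.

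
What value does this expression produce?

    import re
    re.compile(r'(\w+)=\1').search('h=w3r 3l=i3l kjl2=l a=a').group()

`\1` has to match the exact text group 1 already captured.
`search` walks the string left to right and returns the first match it finds.
The match spans [20:23] → 'a=a'.
Captured: group 1 = 'a'.

'a=a'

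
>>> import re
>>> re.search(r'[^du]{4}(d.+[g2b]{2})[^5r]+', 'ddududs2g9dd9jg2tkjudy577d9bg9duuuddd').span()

The match spans [6:37] → 's2g9dd9jg2tkjudy577d9bg9duuuddd'.

(6, 37)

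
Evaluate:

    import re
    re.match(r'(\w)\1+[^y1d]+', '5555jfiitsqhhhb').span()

`\1` is not a pattern — it's the concrete string captured by group 1, re-applied verbatim.
`re.match` only tries the pattern at the start of the string.
The match spans [0:15] → '5555jfiitsqhhhb'.
Captured: group 1 = '5'.

(0, 15)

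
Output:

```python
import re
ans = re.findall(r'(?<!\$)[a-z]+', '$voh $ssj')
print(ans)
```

['oh', 'sj']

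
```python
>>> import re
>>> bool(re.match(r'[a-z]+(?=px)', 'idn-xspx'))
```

False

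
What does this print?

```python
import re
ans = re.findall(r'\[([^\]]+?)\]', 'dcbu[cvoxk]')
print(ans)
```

['cvoxk']

Walking the string: at [4:11] match '[cvoxk]', group 1 = 'cvoxk'.
One capturing group, so `findall` returns just the captured substring from the one match — 1 in all.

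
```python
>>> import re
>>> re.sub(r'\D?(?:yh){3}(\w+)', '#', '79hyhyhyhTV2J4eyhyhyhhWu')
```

'79#'

The pattern matches optionally a non-digit, then the literal 'yh' repeated 3 times; then one or more of a word character (captured).
Matches: at [2:24] → 'hyhyhyhTV2J4eyhyhyhhWu'.
Each match is replaced by '#'.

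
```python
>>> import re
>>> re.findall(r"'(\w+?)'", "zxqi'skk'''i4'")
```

Scanning left to right: at [4:9] match "'skk'", group 1 = 'skk'; at [10:14] match "'i4'", group 1 = 'i4'.
Because there's exactly one group, `findall` drops the full match and keeps group 1 from each hit.

['skk', 'i4']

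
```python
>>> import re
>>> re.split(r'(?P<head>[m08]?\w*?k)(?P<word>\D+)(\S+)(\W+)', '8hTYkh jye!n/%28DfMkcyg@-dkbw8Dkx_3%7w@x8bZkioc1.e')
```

['', '8hTYk', 'h jye!n/%', '28DfMkcyg@-dkbw8Dkx_3%7w@x8bZkioc1', '.', 'e']

This matches optionally one of [m08], then zero or more of a word character (lazy), then the literal 'k' (captured as 'head'); then one or more of a non-digit (captured as 'word'); then one or more of a non-whitespace character (captured); then one or more of a non-word character (captured).
Because the pattern has a capturing group, `split` also inserts each captured text between the pieces.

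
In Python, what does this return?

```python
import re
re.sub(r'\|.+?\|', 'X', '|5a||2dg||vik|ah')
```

'XXXah'

Lazy quantifiers expand one character at a time until the remainder of the pattern can match.
Each match is replaced by 'X'.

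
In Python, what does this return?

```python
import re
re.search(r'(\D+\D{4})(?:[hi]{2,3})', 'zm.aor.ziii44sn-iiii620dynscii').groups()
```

This matches one or more of a non-digit, then exactly 4 of a non-digit (captured); then 2 to 3 of one of [hi] (non-capturing group).
`search` walks the string left to right and returns the first match it finds.
The match spans [0:11] → 'zm.aor.ziii'.
Captured: group 1 = 'zm.aor.zi'.

('zm.aor.zi',)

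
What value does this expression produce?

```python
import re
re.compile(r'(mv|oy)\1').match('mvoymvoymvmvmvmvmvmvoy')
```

None

A backreference is literal: `\1` must see the identical characters the first group matched.
With `match`, the pattern is implicitly anchored at the beginning.
Here the string doesn't start with a match, so the call returns None.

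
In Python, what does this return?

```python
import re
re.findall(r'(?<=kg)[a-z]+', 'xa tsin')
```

[]

Since nothing is captured, `findall` lists the 0 matched substrings directly.
Nothing in the string satisfies the pattern, so the list is empty.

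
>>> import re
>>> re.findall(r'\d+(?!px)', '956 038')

['956', '038']

The negative lookahead/lookbehind blocks any match where the forbidden context is present.
No capturing groups, so `findall` returns the 2 full match strings.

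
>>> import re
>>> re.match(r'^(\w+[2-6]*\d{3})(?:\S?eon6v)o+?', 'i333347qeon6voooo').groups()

('i333347',)

The pattern matches anchored at the start of the string; then one or more of a word character, then zero or more of a character in [2-6], then exactly 3 of a digit (captured); then optionally a non-whitespace character, then the literal 'eo', then the literal 'n6v' (non-capturing group); then one or more of a literal 'o' (lazy).
A non-greedy quantifier consumes as few characters as it can — just enough that the remainder of the pattern still matches from where it stops; whatever follows it matches normally.
`re.match` won't scan ahead — the pattern has to work from the very first character.
The match spans [0:14] → 'i333347qeon6vo'.
Captured: group 1 = 'i333347'.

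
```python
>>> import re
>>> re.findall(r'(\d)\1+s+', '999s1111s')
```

`\1` has to match the exact text group 1 already captured.
Matches: at [0:4] match '999s', group 1 = '9'; at [4:9] match '1111s', group 1 = '1'.
`findall` collects group 1 from each match (2 total).

['9', '1']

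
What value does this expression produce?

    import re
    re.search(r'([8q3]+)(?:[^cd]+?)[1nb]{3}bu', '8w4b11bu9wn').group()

The match spans [0:8] → '8w4b11bu'.

'8w4b11bu'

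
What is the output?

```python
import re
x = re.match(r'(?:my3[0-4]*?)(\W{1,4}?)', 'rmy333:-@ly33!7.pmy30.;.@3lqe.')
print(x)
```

None

`match` is anchored at position 0; if the pattern doesn't fit there, it returns None.
Here the string doesn't start with a match, so the call returns None.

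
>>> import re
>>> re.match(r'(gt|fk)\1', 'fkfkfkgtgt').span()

The backreference `\1` re-matches whatever the first group consumed, character for character.
`re.match` won't scan ahead — the pattern has to work from the very first character.
The match spans [0:4] → 'fkfk'.
Captured: group 1 = 'fk'.

(0, 4)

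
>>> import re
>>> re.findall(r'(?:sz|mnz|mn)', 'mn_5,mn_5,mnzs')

['mn', 'mn', 'mnz']

The regex engine tests alternatives in the order written; an earlier branch that matches wins even if a later one would match more.
Matches: at [0:2] → 'mn'; at [5:7] → 'mn'; at [10:13] → 'mnz'.
No capturing groups, so `findall` returns the 3 full match strings.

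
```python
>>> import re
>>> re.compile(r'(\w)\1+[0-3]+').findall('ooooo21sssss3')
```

['o', 's']

A backreference is literal: `\1` must see the identical characters the first group matched.
Walking the string: at [0:7] match 'ooooo21', group 1 = 'o'; at [7:13] match 'sssss3', group 1 = 's'.
With a single group, `findall` returns only what that group captured — 2 items.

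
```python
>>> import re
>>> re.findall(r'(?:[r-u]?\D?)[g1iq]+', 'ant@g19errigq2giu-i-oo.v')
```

No capturing groups, so `findall` returns the 4 full match strings.

['t@g1', 'rrigq', 'gi', 'u-i']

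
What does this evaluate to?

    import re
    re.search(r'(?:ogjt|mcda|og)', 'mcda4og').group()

The match spans [0:4] → 'mcda'.

'mcda'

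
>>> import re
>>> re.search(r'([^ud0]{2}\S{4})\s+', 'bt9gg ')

Pattern: exactly 2 of any character except [ud0], then exactly 4 of a non-whitespace character (captured); then one or more of whitespace.
Here no position works, so the call returns None.

None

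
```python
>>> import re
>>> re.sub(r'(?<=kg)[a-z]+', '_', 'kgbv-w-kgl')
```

The positive lookaround only admits positions where the adjacent text matches; those characters stay outside the span.
Each match is replaced by '_'.

'kg_-w-kg_'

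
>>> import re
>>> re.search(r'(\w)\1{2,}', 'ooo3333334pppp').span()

(0, 3)

A backreference is literal: `\1` must see the identical characters the first group matched.
`re.search` tries every starting position until one works.
The match spans [0:3] → 'ooo'.
Captured: group 1 = 'o'.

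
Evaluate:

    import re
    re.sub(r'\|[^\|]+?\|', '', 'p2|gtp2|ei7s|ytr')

'p2ei7s|ytr'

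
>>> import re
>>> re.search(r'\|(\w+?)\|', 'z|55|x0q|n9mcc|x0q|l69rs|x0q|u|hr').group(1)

`re.search` tries every starting position until one works.
The match spans [1:5] → '|55|'.
Captured: group 1 = '55'.

'55'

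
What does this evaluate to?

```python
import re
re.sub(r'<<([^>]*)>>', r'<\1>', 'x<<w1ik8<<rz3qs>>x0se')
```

'x<w1ik8<<rz3qs>x0se'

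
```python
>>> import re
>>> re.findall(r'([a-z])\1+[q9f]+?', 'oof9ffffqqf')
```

['o', 'f']

`\1` is not a pattern — it's the concrete string captured by group 1, re-applied verbatim.
Matches: at [0:3] match 'oof', group 1 = 'o'; at [4:9] match 'ffffq', group 1 = 'f'.
With a single group, `findall` returns only what that group captured — 2 items.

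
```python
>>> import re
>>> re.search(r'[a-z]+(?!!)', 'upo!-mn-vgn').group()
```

The negative lookahead/lookbehind blocks any match where the forbidden context is present.
`re.search` scans for the first position where the pattern succeeds.
The match spans [0:2] → 'up'.

'up'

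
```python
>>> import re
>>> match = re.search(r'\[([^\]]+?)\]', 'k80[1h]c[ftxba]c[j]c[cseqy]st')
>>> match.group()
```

'[1h]'

The match spans [3:7] → '[1h]'.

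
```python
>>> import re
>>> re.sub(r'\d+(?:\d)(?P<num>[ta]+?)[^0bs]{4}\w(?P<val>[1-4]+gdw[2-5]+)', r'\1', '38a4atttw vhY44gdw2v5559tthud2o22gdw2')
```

'38a4atttw vhY44gdw2vtt'

Pattern: one or more of a digit; then a digit (non-capturing group); then one or more of one of [ta] (lazy) (captured as 'num'); then exactly 4 of any character except [0bs], then a word character; then one or more of a character in [1-4], then the literal 'gdw', then one or more of a character in [2-5] (captured as 'val').
Matches: at [20:37] → '5559tthud2o22gdw2'.
The replacement refers to a captured group, so each match is rewritten using its own captured text.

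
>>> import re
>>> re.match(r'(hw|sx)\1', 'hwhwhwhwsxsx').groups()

The match spans [0:4] → 'hwhw'.
Captured: group 1 = 'hw'.

('hw',)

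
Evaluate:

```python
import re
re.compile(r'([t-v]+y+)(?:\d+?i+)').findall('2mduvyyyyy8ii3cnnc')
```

['uvyyyyy']

Pattern: one or more of a character in [t-v], then one or more of a literal 'y' (captured); then one or more of a digit (lazy), then one or more of a literal 'i' (non-capturing group).
Scanning left to right: at [3:13] match 'uvyyyyy8ii', group 1 = 'uvyyyyy'.
With a single group, `findall` returns only what that group captured — 1 item.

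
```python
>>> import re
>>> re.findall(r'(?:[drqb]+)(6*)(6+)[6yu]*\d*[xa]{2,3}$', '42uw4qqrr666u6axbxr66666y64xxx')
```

[('6666', '6')]

The pattern matches one or more of one of [drqb] (non-capturing group); then zero or more of a literal '6' (captured); then one or more of a literal '6' (captured); then zero or more of one of [6yu], then zero or more of a digit, then 2 to 3 of one of [xa]; then anchored at the end.
Walking the string: at [18:30] match 'r66666y64xxx', groups = ('6666', '6').
`findall` packs the 2 group values into a tuple for every match.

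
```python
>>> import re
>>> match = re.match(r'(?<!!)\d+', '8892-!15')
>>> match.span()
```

(0, 4)

`match` is anchored at position 0; if the pattern doesn't fit there, it returns None.
The match spans [0:4] → '8892'.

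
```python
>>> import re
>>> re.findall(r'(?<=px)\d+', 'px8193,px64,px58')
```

['8193', '64', '58']

Lookahead/lookbehind check context without consuming it, so the matched span excludes the asserted characters.
With no groups in the pattern, `findall` gives back each whole match — 3 here.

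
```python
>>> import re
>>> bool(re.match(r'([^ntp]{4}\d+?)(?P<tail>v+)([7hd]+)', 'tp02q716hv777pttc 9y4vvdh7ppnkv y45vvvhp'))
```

False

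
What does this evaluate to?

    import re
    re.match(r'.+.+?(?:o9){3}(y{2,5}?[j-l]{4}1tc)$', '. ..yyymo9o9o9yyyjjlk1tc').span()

(0, 24)

`re.match` won't scan ahead — the pattern has to work from the very first character.
The match spans [0:24] → '. ..yyymo9o9o9yyyjjlk1tc'.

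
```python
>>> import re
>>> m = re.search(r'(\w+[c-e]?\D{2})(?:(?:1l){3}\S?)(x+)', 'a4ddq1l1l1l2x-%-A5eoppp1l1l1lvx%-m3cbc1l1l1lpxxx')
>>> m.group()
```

'a4ddq1l1l1l2x'

The pattern matches one or more of a word character, then optionally a character in [c-e], then exactly 2 of a non-digit (captured); then the literal '1l' repeated 3 times, then optionally a non-whitespace character (non-capturing group); then one or more of a literal 'x' (captured).
`search` walks the string left to right and returns the first match it finds.
The match spans [0:13] → 'a4ddq1l1l1l2x'.
Captured: group 1 = 'a4ddq', group 2 = 'x'.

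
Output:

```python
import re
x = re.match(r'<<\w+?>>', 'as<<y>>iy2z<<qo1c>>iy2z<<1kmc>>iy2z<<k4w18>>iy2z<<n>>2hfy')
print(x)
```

`re.match` won't scan ahead — the pattern has to work from the very first character.
Here position 0 doesn't satisfy it, so the call returns None.

None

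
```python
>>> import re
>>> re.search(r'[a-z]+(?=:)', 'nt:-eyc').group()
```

'nt'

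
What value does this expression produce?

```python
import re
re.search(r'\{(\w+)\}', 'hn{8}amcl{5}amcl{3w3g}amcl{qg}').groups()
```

The match spans [2:5] → '{8}'.
Captured: group 1 = '8'.

('8',)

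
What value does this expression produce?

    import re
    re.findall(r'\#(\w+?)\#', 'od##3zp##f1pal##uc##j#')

['3zp', 'f1pal', 'uc', 'j']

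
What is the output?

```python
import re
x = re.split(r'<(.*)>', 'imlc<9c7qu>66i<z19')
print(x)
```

['imlc', '9c7qu', '66i<z19']

`re.split` interleaves the captured-group text with the surrounding fragments.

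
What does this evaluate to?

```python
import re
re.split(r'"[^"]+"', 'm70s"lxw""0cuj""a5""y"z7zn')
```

['m70s', '', '', '', 'z7zn']

`split` removes every match and returns the 5 fragments in between.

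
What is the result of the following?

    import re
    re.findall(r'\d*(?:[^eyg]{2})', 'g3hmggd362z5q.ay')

['3hm', 'd3', '62z5', 'q.']

The pattern matches zero or more of a digit; then exactly 2 of any character except [eyg] (non-capturing group).
Walking the string: at [1:4] → '3hm'; at [6:8] → 'd3'; at [8:12] → '62z5'; at [12:14] → 'q.'.
With no groups in the pattern, `findall` gives back each whole match — 4 here.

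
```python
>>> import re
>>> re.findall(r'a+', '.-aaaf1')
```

The pattern matches one or more of a literal 'a'.
Scanning left to right: at [2:5] → 'aaa'.
With no groups in the pattern, `findall` gives back each whole match — 1 here.

['aaa']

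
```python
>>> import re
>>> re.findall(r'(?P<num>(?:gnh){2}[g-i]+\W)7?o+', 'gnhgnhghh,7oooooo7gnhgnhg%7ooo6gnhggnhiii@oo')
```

Pattern: the literal 'gnh' repeated 2 times, then one or more of a character in [g-i], then a non-word character (captured as 'num'); then optionally the literal '7', then one or more of a literal 'o'.
Scanning left to right: at [0:17] match 'gnhgnhghh,7oooooo', group 1 = 'gnhgnhghh,'; at [18:30] match 'gnhgnhg%7ooo', group 1 = 'gnhgnhg%'.
One capturing group, so `findall` returns just the captured substring from each match — 2 in all.

['gnhgnhghh,', 'gnhgnhg%']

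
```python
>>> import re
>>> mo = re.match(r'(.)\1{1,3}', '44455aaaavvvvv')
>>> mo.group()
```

With `match`, the pattern is implicitly anchored at the beginning.
The match spans [0:3] → '444'.

'444'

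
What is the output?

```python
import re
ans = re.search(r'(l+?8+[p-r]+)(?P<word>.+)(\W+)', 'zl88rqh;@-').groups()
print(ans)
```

('l88rq', 'h;@', '-')

The match spans [1:10] → 'l88rqh;@-'.
Captured: group 1 = 'l88rq', group 2 = 'h;@', group 3 = '-'.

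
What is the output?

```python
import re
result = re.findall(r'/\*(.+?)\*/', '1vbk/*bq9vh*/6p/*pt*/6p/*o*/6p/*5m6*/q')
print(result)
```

['bq9vh', 'pt', 'o', '5m6']

Walking the string: at [4:13] match '/*bq9vh*/', group 1 = 'bq9vh'; at [15:21] match '/*pt*/', group 1 = 'pt'; at [23:28] match '/*o*/', group 1 = 'o'; at [30:37] match '/*5m6*/', group 1 = '5m6'.
One capturing group, so `findall` returns just the captured substring from each match — 4 in all.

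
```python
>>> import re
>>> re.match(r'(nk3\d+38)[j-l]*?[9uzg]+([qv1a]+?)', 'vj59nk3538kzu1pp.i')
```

None

The pattern matches the literal 'nk3', then one or more of a digit, then the literal '38' (captured); then zero or more of a character in [j-l] (lazy); then one or more of one of [9uzg]; then one or more of one of [qv1a] (lazy) (captured).
`match` is anchored at position 0; if the pattern doesn't fit there, it returns None.
Here position 0 doesn't satisfy it, so the call returns None.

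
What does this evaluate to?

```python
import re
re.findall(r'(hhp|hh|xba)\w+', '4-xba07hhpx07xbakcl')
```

['xba']

One capturing group, so `findall` returns just the captured substring from the one match — 1 in all.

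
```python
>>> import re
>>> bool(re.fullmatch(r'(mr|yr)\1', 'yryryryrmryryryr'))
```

`re.fullmatch` is like wrapping the pattern in `^…$` (in single-line mode).
Here the string isn't matched end-to-end, so the call returns None, and `bool(None)` is False.

False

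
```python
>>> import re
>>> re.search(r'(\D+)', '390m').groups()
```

The match spans [3:4] → 'm'.
Captured: group 1 = 'm'.

('m',)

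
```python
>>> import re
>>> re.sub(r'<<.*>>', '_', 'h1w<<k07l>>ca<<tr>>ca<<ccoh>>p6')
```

Matches: at [3:29] → '<<k07l>>ca<<tr>>ca<<ccoh>>'.
`sub` substitutes '_' at each match site.

'h1w_p6'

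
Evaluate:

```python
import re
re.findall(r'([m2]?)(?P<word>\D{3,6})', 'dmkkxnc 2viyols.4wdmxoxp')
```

[('', 'dmkkxn'), ('2', 'viyols'), ('', 'wdmxox')]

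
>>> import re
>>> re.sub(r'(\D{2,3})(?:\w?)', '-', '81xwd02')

The pattern matches 2 to 3 of a non-digit (captured); then optionally a word character (non-capturing group).
Matches: at [2:6] → 'xwd0'.
`sub` substitutes '-' at each match site.

'81-2'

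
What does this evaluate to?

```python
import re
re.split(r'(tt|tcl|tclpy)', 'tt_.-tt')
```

['', 'tt', '_.-', 'tt', '']

Matches to split on: at [0:2] → 'tt'; at [5:7] → 'tt'.
The group in the pattern means `split` returns the separators' captures alongside the pieces.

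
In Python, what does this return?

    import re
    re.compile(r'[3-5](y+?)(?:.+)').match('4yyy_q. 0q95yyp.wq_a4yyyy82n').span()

(0, 28)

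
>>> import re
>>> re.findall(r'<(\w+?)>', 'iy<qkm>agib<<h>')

['qkm', 'h']

`findall` collects group 1 from each match (2 total).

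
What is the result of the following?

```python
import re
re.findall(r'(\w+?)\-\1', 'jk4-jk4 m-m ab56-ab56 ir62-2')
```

['jk4', 'm', 'ab56', '2']

`\1` is not a pattern — it's the concrete string captured by group 1, re-applied verbatim.
Matches: at [0:7] match 'jk4-jk4', group 1 = 'jk4'; at [8:11] match 'm-m', group 1 = 'm'; at [12:21] match 'ab56-ab56', group 1 = 'ab56'; at [25:28] match '2-2', group 1 = '2'.
With a single group, `findall` returns only what that group captured — 4 items.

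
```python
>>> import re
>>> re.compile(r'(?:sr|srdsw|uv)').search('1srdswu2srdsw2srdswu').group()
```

'sr'

`|` is ordered: at each position the engine commits to the first alternative that works.
The match spans [1:3] → 'sr'.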